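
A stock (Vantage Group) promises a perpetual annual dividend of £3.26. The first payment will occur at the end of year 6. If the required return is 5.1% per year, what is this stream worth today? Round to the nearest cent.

£49.85

Value at end of year 5: C / r = £3.26 / 0.051 = £63.9216
Discount to today: PV = £63.9216 / (1 + 0.051)^5 = £63.9216 / 1.282371 = £49.85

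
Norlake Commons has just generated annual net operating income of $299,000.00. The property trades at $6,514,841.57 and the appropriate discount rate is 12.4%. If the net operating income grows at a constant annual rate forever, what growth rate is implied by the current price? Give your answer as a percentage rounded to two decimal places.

P = D₀(1+g)/(r−g) ⇒ P(r−g) = D₀(1+g) ⇒ g(P+D₀) = P·r − D₀
g = (P·r − D₀)/(P + D₀) = ($6,514,841.57×0.124 − $299,000.00) / ($6,514,841.57 + $299,000.00) = 0.074677

7.47%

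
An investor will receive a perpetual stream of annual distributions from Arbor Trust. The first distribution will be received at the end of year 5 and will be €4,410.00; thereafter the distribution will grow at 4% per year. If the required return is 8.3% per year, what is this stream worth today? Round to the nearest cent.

€74551.49

Value at end of year 4: C₁ / (r − g) = €4,410.00 / (0.083 − 0.04) = €102,558.1395
Discount to today: PV = €102,558.1395 / (1 + 0.083)^4 = €102,558.1395 / 1.375669 = €74,551.49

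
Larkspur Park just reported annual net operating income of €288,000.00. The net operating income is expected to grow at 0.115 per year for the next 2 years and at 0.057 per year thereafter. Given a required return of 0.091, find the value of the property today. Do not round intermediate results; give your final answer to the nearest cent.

€9946807.57

D_1 = 321120.00000
D_2 = 358048.80000
Terminal value at year 2: TV = D_2×(1+g_2)/(r−g_2) = 378457.58160/0.034 = 11131105.34118
P_0 = D_1/(1+r)^1 + D_2/(1+r)^2 + TV/(1+r)^2
    = 294335.47204 + 300810.31286 + 9351661.78505 = 9946807.56996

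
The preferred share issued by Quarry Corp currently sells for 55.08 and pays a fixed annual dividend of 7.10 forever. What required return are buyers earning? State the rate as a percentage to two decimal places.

P = C/r ⇒ r = C/P = 7.10/55.08 = 0.128903

12.89%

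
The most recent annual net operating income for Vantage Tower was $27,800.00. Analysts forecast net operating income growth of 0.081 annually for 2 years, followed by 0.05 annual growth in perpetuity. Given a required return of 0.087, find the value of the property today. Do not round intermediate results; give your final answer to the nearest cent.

D_1 = 30051.80000
D_2 = 32485.99580
Terminal value at year 2: TV = D_2×(1+g_2)/(r−g_2) = 34110.29559/0.037 = 921899.88081
P_0 = D_1/(1+r)^1 + D_2/(1+r)^2 + TV/(1+r)^2
    = 27646.55014 + 27493.94729 + 780233.63918 = 835374.13660

$835374.14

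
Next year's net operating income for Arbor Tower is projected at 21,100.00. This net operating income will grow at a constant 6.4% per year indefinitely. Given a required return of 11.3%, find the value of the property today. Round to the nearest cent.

430612.24

Growing perpetuity: P = D₁ / (r − g) = 21,100.0000 / (0.113 − 0.064) = 430,612.24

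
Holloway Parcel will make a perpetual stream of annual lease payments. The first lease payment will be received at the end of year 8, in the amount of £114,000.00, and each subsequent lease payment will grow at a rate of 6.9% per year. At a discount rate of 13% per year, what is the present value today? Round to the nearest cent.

£794375.63

Value at end of year 7: C₁ / (r − g) = £114,000.00 / (0.13 − 0.069) = £1,868,852.4590
Discount to today: PV = £1,868,852.4590 / (1 + 0.13)^7 = £1,868,852.4590 / 2.352605 = £794,375.63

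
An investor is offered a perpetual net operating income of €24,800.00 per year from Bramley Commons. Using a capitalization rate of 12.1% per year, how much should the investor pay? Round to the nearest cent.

Level perpetuity: PV = C / r = €24,800.00 / 0.121 = €204,958.68

€204958.68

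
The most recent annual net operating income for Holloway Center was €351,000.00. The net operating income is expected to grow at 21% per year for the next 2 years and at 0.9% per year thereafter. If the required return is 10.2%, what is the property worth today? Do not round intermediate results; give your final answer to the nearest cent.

€5399733.91

D_1 = 424710.00000
D_2 = 513899.10000
Terminal value at year 2: TV = D_2×(1+g_2)/(r−g_2) = 518524.19190/0.093 = 5575528.94516
P_0 = D_1/(1+r)^1 + D_2/(1+r)^2 + TV/(1+r)^2
    = 385399.27405 + 423169.80181 + 4591164.83902 = 5399733.91488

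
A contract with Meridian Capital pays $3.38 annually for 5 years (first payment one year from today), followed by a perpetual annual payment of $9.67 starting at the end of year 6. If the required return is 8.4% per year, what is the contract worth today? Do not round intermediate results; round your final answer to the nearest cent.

PV of 5-year annuity: $3.38 × [1 − (1+0.084)^−5] / 0.084 = 13.35427
Perpetuity value at year 5: $9.67 / 0.084 = 115.11905
PV of perpetuity: 115.11905 / (1+0.084)^5 = 76.91318
Total PV = 13.35427 + 76.91318 = 90.26746

$90.27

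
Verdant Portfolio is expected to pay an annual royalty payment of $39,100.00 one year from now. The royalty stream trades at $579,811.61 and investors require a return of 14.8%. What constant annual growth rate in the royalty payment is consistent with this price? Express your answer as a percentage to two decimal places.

8.06%

P = D₁/(r−g) ⇒ g = r − D₁/P = 0.148 − $39,100.00/$579,811.61 = 0.080564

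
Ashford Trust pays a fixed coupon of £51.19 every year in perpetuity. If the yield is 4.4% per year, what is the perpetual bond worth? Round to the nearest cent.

£1163.41

Level perpetuity: PV = C / r = £51.19 / 0.044 = £1,163.41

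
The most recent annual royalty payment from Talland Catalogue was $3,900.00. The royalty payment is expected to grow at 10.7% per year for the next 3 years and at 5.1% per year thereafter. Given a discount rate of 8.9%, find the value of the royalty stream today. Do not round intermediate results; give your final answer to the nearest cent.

D_1 = 4317.30000
D_2 = 4779.25110
D_3 = 5290.63097
Terminal value at year 3: TV = D_3×(1+g_2)/(r−g_2) = 5560.45315/0.038 = 146327.71440
P_0 = D_1/(1+r)^1 + D_2/(1+r)^2 + D_3/(1+r)^3 + TV/(1+r)^3
    = 3964.46281 + 4029.99112 + 4096.60254 + 113303.40195 = 125394.45842

$125394.46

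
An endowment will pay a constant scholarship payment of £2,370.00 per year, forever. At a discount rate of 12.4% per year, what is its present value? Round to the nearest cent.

£19112.90

Level perpetuity: PV = C / r = £2,370.00 / 0.124 = £19,112.90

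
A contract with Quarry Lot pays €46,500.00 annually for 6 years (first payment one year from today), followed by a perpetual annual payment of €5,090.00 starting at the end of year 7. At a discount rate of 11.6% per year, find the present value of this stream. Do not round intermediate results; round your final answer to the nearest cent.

€216079.04

PV of 6-year annuity: €46,500.00 × [1 − (1+0.116)^−6] / 0.116 = 193366.03694
Perpetuity value at year 6: €5,090.00 / 0.116 = 43879.31034
PV of perpetuity: 43879.31034 / (1+0.116)^6 = 22713.00652
Total PV = 193366.03694 + 22713.00652 = 216079.04346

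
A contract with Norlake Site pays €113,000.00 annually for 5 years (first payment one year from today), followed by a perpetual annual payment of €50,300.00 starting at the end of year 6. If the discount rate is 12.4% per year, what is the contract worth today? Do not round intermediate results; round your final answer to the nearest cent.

PV of 5-year annuity: €113,000.00 × [1 − (1+0.124)^−5] / 0.124 = 403335.36639
Perpetuity value at year 5: €50,300.00 / 0.124 = 405645.16129
PV of perpetuity: 405645.16129 / (1+0.124)^5 = 226107.38315
Total PV = 403335.36639 + 226107.38315 = 629442.74954

€629442.75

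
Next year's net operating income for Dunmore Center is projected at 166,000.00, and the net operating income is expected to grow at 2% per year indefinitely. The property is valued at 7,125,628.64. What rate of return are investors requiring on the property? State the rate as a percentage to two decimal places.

4.33%

P = D₁/(r − g) ⇒ r = D₁/P + g = 166,000.0000/7,125,628.64 + 0.02 = 0.023296 + 0.02 = 0.043296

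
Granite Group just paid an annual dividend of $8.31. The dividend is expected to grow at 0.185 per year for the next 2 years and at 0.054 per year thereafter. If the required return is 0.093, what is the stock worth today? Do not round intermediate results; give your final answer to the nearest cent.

$282.76

D_1 = 9.84735
D_2 = 11.66911
Terminal value at year 2: TV = D_2×(1+g_2)/(r−g_2) = 12.29924/0.039 = 315.36517
P_0 = D_1/(1+r)^1 + D_2/(1+r)^2 + TV/(1+r)^2
    = 9.00947 + 9.76781 + 263.98145 = 282.75873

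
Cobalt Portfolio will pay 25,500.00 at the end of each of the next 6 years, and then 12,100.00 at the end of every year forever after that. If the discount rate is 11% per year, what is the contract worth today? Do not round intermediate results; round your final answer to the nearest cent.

PV of 6-year annuity: 25,500.00 × [1 − (1+0.11)^−6] / 0.11 = 107878.71527
Perpetuity value at year 6: 12,100.00 / 0.11 = 110000.00000
PV of perpetuity: 110000.00000 / (1+0.11)^6 = 58810.49197
Total PV = 107878.71527 + 58810.49197 = 166689.20724

166689.21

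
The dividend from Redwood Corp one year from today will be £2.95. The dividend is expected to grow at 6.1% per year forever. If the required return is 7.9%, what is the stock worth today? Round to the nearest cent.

Growing perpetuity: P = D₁ / (r − g) = £2.9500 / (0.079 − 0.061) = £163.89

£163.89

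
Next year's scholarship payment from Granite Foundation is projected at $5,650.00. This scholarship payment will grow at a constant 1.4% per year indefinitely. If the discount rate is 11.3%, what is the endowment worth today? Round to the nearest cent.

$57070.71

Growing perpetuity: P = D₁ / (r − g) = $5,650.0000 / (0.113 − 0.014) = $57,070.71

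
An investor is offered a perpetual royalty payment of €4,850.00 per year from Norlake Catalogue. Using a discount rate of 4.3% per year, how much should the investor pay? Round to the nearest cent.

€112790.70

Level perpetuity: PV = C / r = €4,850.00 / 0.043 = €112,790.70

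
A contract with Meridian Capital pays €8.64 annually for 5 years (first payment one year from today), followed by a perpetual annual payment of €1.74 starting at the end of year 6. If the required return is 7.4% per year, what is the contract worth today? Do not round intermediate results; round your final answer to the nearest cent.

€51.50

PV of 5-year annuity: €8.64 × [1 − (1+0.074)^−5] / 0.074 = 35.04950
Perpetuity value at year 5: €1.74 / 0.074 = 23.51351
PV of perpetuity: 23.51351 / (1+0.074)^5 = 16.45493
Total PV = 35.04950 + 16.45493 = 51.50444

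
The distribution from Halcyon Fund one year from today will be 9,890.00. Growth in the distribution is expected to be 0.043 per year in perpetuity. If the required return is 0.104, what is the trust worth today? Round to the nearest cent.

162131.15

Growing perpetuity: P = D₁ / (r − g) = 9,890.0000 / (0.104 − 0.043) = 162,131.15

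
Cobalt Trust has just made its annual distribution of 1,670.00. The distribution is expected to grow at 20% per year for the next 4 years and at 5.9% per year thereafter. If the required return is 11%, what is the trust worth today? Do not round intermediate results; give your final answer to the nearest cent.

D_1 = 2004.00000
D_2 = 2404.80000
D_3 = 2885.76000
D_4 = 3462.91200
Terminal value at year 4: TV = D_4×(1+g_2)/(r−g_2) = 3667.22381/0.051 = 71906.34918
P_0 = D_1/(1+r)^1 + D_2/(1+r)^2 + D_3/(1+r)^3 + D_4/(1+r)^4 + TV/(1+r)^4
    = 1805.40541 + 1951.78963 + 2110.04284 + 2281.12740 + 47366.93944 = 55515.30471

55515.30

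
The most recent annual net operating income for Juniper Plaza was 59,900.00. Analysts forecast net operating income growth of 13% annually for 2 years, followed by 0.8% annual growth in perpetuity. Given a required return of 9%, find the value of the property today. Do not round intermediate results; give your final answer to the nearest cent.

917841.17

D_1 = 67687.00000
D_2 = 76486.31000
Terminal value at year 2: TV = D_2×(1+g_2)/(r−g_2) = 77098.20048/0.082 = 940221.95707
P_0 = D_1/(1+r)^1 + D_2/(1+r)^2 + TV/(1+r)^2
    = 62098.16514 + 64376.99689 + 791366.01050 = 917841.17252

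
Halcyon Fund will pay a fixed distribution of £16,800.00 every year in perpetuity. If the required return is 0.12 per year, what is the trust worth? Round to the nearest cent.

Level perpetuity: PV = C / r = £16,800.00 / 0.12 = £140,000.00

£140000.00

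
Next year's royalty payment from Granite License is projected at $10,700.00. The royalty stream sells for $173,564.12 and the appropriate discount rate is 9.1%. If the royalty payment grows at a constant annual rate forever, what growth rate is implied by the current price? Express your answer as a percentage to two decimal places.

P = D₁/(r−g) ⇒ g = r − D₁/P = 0.091 − $10,700.00/$173,564.12 = 0.029351

2.94%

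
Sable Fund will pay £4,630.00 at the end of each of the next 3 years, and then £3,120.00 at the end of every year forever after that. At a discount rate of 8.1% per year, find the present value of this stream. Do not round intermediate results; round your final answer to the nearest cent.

PV of 3-year annuity: £4,630.00 × [1 − (1+0.081)^−3] / 0.081 = 11910.46187
Perpetuity value at year 3: £3,120.00 / 0.081 = 38518.51852
PV of perpetuity: 38518.51852 / (1+0.081)^3 = 30492.46214
Total PV = 11910.46187 + 30492.46214 = 42402.92401

£42402.92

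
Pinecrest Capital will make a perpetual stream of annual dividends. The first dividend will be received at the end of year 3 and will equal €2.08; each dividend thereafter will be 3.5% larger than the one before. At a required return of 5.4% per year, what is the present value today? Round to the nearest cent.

€98.54

Value at end of year 2: C₁ / (r − g) = €2.08 / (0.054 − 0.035) = €109.4737
Discount to today: PV = €109.4737 / (1 + 0.054)^2 = €109.4737 / 1.110916 = €98.54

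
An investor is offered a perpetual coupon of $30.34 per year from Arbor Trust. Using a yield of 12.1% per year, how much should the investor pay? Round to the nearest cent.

Level perpetuity: PV = C / r = $30.34 / 0.121 = $250.74

$250.74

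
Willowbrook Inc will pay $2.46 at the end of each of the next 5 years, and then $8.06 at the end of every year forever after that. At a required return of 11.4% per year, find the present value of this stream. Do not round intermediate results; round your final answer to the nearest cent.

$50.21

PV of 5-year annuity: $2.46 × [1 − (1+0.114)^−5] / 0.114 = 9.00116
Perpetuity value at year 5: $8.06 / 0.114 = 70.70175
PV of perpetuity: 70.70175 / (1+0.114)^5 = 41.21015
Total PV = 9.00116 + 41.21015 = 50.21131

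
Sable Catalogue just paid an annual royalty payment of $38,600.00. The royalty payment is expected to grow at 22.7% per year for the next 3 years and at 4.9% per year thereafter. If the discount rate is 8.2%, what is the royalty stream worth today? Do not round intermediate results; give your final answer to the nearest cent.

$1939075.23

D_1 = 47362.20000
D_2 = 58113.41940
D_3 = 71305.16560
Terminal value at year 3: TV = D_3×(1+g_2)/(r−g_2) = 74799.11872/0.033 = 2266639.96116
P_0 = D_1/(1+r)^1 + D_2/(1+r)^2 + D_3/(1+r)^3 + TV/(1+r)^3
    = 43772.82810 + 49638.87253 + 56291.03197 + 1789372.50107 = 1939075.23366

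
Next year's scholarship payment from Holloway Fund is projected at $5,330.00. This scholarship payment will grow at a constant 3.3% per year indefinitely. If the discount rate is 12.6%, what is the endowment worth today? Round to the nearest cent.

$57311.83

Growing perpetuity: P = D₁ / (r − g) = $5,330.0000 / (0.126 − 0.033) = $57,311.83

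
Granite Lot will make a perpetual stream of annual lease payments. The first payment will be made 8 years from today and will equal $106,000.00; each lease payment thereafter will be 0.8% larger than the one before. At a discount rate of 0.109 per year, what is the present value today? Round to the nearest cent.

Value at end of year 7: C₁ / (r − g) = $106,000.00 / (0.109 − 0.008) = $1,049,504.9505
Discount to today: PV = $1,049,504.9505 / (1 + 0.109)^7 = $1,049,504.9505 / 2.063103 = $508,702.26

$508702.26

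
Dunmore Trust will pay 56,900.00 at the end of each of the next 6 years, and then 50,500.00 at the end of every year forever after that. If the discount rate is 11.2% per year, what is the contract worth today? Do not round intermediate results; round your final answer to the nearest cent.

PV of 6-year annuity: 56,900.00 × [1 − (1+0.112)^−6] / 0.112 = 239337.04214
Perpetuity value at year 6: 50,500.00 / 0.112 = 450892.85714
PV of perpetuity: 450892.85714 / (1+0.112)^6 = 238475.97440
Total PV = 239337.04214 + 238475.97440 = 477813.01654

477813.02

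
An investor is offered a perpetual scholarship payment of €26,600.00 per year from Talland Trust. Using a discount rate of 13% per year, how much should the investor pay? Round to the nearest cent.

€204615.38

Level perpetuity: PV = C / r = €26,600.00 / 0.13 = €204,615.38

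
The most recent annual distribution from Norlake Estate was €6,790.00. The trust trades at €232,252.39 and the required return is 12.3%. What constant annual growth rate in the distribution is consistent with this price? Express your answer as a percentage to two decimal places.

P = D₀(1+g)/(r−g) ⇒ P(r−g) = D₀(1+g) ⇒ g(P+D₀) = P·r − D₀
g = (P·r − D₀)/(P + D₀) = (€232,252.39×0.123 − €6,790.00) / (€232,252.39 + €6,790.00) = 0.091101

9.11%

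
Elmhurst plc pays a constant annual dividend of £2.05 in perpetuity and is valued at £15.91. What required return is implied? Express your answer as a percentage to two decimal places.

P = C/r ⇒ r = C/P = £2.05/£15.91 = 0.128850

12.88%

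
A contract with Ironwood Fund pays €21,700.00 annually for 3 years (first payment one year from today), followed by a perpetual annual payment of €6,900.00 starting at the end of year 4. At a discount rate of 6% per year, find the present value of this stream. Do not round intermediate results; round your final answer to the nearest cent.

€154560.58

PV of 3-year annuity: €21,700.00 × [1 − (1+0.06)^−3] / 0.06 = 58004.35930
Perpetuity value at year 3: €6,900.00 / 0.06 = 115000.00000
PV of perpetuity: 115000.00000 / (1+0.06)^3 = 96556.21755
Total PV = 58004.35930 + 96556.21755 = 154560.57685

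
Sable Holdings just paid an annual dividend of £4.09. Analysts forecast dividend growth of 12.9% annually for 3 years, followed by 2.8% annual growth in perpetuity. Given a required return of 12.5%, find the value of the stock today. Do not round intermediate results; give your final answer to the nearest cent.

£56.17

D_1 = 4.61761
D_2 = 5.21328
D_3 = 5.88580
Terminal value at year 3: TV = D_3×(1+g_2)/(r−g_2) = 6.05060/0.097 = 62.37729
P_0 = D_1/(1+r)^1 + D_2/(1+r)^2 + D_3/(1+r)^3 + TV/(1+r)^3
    = 4.10454 + 4.11914 + 4.13378 + 43.80957 = 56.16703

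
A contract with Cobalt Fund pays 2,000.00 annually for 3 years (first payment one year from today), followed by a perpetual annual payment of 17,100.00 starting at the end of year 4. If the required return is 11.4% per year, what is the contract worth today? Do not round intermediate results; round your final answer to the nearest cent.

113355.11

PV of 3-year annuity: 2,000.00 × [1 − (1+0.114)^−3] / 0.114 = 4853.62736
Perpetuity value at year 3: 17,100.00 / 0.114 = 150000.00000
PV of perpetuity: 150000.00000 / (1+0.114)^3 = 108501.48609
Total PV = 4853.62736 + 108501.48609 = 113355.11345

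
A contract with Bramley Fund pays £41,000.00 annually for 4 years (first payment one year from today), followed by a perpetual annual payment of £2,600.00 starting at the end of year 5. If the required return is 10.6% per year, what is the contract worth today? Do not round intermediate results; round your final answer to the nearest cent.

PV of 4-year annuity: £41,000.00 × [1 − (1+0.106)^−4] / 0.106 = 128294.27648
Perpetuity value at year 4: £2,600.00 / 0.106 = 24528.30189
PV of perpetuity: 24528.30189 / (1+0.106)^4 = 16392.56728
Total PV = 128294.27648 + 16392.56728 = 144686.84376

£144686.84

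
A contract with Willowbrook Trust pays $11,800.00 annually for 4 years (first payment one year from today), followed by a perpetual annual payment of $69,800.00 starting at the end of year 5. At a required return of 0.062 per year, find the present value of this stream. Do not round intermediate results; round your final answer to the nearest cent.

PV of 4-year annuity: $11,800.00 × [1 − (1+0.062)^−4] / 0.062 = 40701.68476
Perpetuity value at year 4: $69,800.00 / 0.062 = 1125806.45161
PV of perpetuity: 1125806.45161 / (1+0.062)^4 = 885045.63834
Total PV = 40701.68476 + 885045.63834 = 925747.32311

$925747.32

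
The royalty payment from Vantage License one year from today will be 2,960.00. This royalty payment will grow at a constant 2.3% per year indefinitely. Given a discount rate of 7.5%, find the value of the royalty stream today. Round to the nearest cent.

Growing perpetuity: P = D₁ / (r − g) = 2,960.0000 / (0.075 − 0.023) = 56,923.08

56923.08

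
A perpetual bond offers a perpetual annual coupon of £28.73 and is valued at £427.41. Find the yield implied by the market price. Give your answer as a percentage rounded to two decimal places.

6.72%

P = C/r ⇒ r = C/P = £28.73/£427.41 = 0.067219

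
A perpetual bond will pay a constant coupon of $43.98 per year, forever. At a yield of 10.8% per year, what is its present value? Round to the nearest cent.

$407.22

Level perpetuity: PV = C / r = $43.98 / 0.108 = $407.22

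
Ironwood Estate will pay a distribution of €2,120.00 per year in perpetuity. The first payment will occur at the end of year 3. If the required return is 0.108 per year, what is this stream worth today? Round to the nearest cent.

€15989.42

Value at end of year 2: C / r = €2,120.00 / 0.108 = €19,629.6296
Discount to today: PV = €19,629.6296 / (1 + 0.108)^2 = €19,629.6296 / 1.227664 = €15,989.42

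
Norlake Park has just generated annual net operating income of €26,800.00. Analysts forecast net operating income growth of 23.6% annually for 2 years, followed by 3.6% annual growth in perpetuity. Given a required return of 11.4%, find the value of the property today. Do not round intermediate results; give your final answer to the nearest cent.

D_1 = 33124.80000
D_2 = 40942.25280
Terminal value at year 2: TV = D_2×(1+g_2)/(r−g_2) = 42416.17390/0.078 = 543797.10129
P_0 = D_1/(1+r)^1 + D_2/(1+r)^2 + TV/(1+r)^2
    = 29735.00898 + 32991.44623 + 438194.08064 = 500920.53584

€500920.54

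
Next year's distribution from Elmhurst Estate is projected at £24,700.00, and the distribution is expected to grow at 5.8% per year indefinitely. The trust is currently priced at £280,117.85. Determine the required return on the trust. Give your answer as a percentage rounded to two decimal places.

14.62%

P = D₁/(r − g) ⇒ r = D₁/P + g = £24,700.0000/£280,117.85 + 0.058 = 0.088177 + 0.058 = 0.146177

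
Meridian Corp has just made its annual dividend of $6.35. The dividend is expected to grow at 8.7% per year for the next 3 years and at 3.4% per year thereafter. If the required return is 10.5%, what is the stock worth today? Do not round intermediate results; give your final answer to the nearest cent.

$106.47

D_1 = 6.90245
D_2 = 7.50296
D_3 = 8.15572
Terminal value at year 3: TV = D_3×(1+g_2)/(r−g_2) = 8.43302/0.071 = 118.77487
P_0 = D_1/(1+r)^1 + D_2/(1+r)^2 + D_3/(1+r)^3 + TV/(1+r)^3
    = 6.24656 + 6.14481 + 6.04471 + 88.03142 = 106.46750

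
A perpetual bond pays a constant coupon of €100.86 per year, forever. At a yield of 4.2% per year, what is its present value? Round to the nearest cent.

€2401.43

Level perpetuity: PV = C / r = €100.86 / 0.042 = €2,401.43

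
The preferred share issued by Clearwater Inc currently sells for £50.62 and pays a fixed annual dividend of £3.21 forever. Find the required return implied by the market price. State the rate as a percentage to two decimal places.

P = C/r ⇒ r = C/P = £3.21/£50.62 = 0.063414

6.34%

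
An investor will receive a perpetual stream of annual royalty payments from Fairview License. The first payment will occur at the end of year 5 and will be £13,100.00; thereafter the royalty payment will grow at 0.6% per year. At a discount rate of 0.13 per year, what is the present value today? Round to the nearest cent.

£64794.16

Value at end of year 4: C₁ / (r − g) = £13,100.00 / (0.13 − 0.006) = £105,645.1613
Discount to today: PV = £105,645.1613 / (1 + 0.13)^4 = £105,645.1613 / 1.630474 = £64,794.16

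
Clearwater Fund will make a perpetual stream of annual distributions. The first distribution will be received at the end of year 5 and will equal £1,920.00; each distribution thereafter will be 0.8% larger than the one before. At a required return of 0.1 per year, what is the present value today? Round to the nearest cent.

Value at end of year 4: C₁ / (r − g) = £1,920.00 / (0.1 − 0.008) = £20,869.5652
Discount to today: PV = £20,869.5652 / (1 + 0.1)^4 = £20,869.5652 / 1.464100 = £14,254.19

£14254.19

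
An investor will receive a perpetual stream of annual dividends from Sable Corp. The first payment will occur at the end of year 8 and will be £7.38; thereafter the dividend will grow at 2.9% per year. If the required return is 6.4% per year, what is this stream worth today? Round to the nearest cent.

Value at end of year 7: C₁ / (r − g) = £7.38 / (0.064 − 0.029) = £210.8571
Discount to today: PV = £210.8571 / (1 + 0.064)^7 = £210.8571 / 1.543801 = £136.58

£136.58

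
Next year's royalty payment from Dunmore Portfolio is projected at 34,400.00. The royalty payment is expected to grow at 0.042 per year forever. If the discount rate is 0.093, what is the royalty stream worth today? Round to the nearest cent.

Growing perpetuity: P = D₁ / (r − g) = 34,400.0000 / (0.093 − 0.042) = 674,509.80

674509.80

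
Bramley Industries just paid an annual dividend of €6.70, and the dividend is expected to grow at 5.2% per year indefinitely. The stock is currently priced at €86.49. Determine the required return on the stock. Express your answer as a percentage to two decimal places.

13.35%

D₁ = €6.70 × 1.052 = €7.0484
P = D₁/(r − g) ⇒ r = D₁/P + g = €7.0484/€86.49 + 0.052 = 0.081494 + 0.052 = 0.133494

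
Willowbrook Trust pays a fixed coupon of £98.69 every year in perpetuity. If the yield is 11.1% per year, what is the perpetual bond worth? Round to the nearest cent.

£889.10

Level perpetuity: PV = C / r = £98.69 / 0.111 = £889.10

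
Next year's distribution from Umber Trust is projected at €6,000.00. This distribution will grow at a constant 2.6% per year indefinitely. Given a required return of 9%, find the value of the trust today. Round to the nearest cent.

€93750.00

Growing perpetuity: P = D₁ / (r − g) = €6,000.0000 / (0.09 − 0.026) = €93,750.00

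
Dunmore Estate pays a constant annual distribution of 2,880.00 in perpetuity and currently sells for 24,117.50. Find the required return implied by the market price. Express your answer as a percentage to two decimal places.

P = C/r ⇒ r = C/P = 2,880.00/24,117.50 = 0.119415

11.94%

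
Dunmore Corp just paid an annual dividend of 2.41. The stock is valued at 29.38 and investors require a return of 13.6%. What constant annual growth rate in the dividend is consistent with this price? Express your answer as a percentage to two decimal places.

P = D₀(1+g)/(r−g) ⇒ P(r−g) = D₀(1+g) ⇒ g(P+D₀) = P·r − D₀
g = (P·r − D₀)/(P + D₀) = (29.38×0.136 − 2.41) / (29.38 + 2.41) = 0.049880

4.99%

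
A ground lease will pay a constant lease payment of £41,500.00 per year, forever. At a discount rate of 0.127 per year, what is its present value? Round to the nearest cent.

Level perpetuity: PV = C / r = £41,500.00 / 0.127 = £326,771.65

£326771.65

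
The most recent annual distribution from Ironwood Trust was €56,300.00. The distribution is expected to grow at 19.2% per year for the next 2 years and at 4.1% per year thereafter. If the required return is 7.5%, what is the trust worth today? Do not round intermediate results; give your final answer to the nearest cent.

D_1 = 67109.60000
D_2 = 79994.64320
Terminal value at year 2: TV = D_2×(1+g_2)/(r−g_2) = 83274.42357/0.034 = 2449247.75209
P_0 = D_1/(1+r)^1 + D_2/(1+r)^2 + TV/(1+r)^2
    = 62427.53488 + 69221.97356 + 2119413.95530 = 2251063.46375

€2251063.46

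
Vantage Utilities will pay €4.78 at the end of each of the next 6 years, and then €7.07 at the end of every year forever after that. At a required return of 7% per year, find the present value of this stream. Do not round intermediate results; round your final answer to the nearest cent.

€90.08

PV of 6-year annuity: €4.78 × [1 − (1+0.07)^−6] / 0.07 = 22.78406
Perpetuity value at year 6: €7.07 / 0.07 = 101.00000
PV of perpetuity: 101.00000 / (1+0.07)^6 = 67.30056
Total PV = 22.78406 + 67.30056 = 90.08462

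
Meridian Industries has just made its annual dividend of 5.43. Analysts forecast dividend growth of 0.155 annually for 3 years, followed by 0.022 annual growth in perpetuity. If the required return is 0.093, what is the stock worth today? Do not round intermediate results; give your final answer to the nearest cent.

D_1 = 6.27165
D_2 = 7.24376
D_3 = 8.36654
Terminal value at year 3: TV = D_3×(1+g_2)/(r−g_2) = 8.55060/0.071 = 120.43101
P_0 = D_1/(1+r)^1 + D_2/(1+r)^2 + D_3/(1+r)^3 + TV/(1+r)^3
    = 5.73801 + 6.06350 + 6.40745 + 92.23120 = 110.44016

110.44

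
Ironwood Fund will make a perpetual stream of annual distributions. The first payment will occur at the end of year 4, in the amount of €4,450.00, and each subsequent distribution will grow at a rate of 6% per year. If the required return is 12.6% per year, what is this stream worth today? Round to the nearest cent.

Value at end of year 3: C₁ / (r − g) = €4,450.00 / (0.126 − 0.06) = €67,424.2424
Discount to today: PV = €67,424.2424 / (1 + 0.126)^3 = €67,424.2424 / 1.427628 = €47,228.15

€47228.15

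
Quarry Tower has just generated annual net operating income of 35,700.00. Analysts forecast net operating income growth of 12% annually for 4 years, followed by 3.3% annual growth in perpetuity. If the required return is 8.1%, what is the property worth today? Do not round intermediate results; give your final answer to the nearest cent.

1041465.39

D_1 = 39984.00000
D_2 = 44782.08000
D_3 = 50155.92960
D_4 = 56174.64115
Terminal value at year 4: TV = D_4×(1+g_2)/(r−g_2) = 58028.40431/0.048 = 1208925.08979
P_0 = D_1/(1+r)^1 + D_2/(1+r)^2 + D_3/(1+r)^3 + D_4/(1+r)^4 + TV/(1+r)^4
    = 36987.97410 + 38322.41535 + 39705.00017 + 41137.46549 + 885312.53858 = 1041465.39368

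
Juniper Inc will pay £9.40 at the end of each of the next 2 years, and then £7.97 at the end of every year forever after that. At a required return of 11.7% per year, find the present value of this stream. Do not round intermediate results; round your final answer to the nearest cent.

£70.55

PV of 2-year annuity: £9.40 × [1 − (1+0.117)^−2] / 0.117 = 15.94933
Perpetuity value at year 2: £7.97 / 0.117 = 68.11966
PV of perpetuity: 68.11966 / (1+0.117)^2 = 54.59666
Total PV = 15.94933 + 54.59666 = 70.54599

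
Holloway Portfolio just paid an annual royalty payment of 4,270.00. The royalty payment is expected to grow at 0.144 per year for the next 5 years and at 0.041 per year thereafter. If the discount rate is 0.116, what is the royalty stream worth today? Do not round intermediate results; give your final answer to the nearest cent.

D_1 = 4884.88000
D_2 = 5588.30272
D_3 = 6393.01831
D_4 = 7313.61295
D_5 = 8366.77321
Terminal value at year 5: TV = D_5×(1+g_2)/(r−g_2) = 8709.81091/0.075 = 116130.81220
P_0 = D_1/(1+r)^1 + D_2/(1+r)^2 + D_3/(1+r)^3 + D_4/(1+r)^4 + D_5/(1+r)^5 + TV/(1+r)^5
    = 4377.13262 + 4486.95315 + 4599.52903 + 4714.92940 + 4833.22512 + 67085.16471 = 90096.93404

90096.93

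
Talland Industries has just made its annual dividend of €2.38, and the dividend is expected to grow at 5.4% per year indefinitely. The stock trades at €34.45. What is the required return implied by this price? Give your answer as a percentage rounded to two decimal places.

D₁ = €2.38 × 1.054 = €2.5085
P = D₁/(r − g) ⇒ r = D₁/P + g = €2.5085/€34.45 + 0.054 = 0.072816 + 0.054 = 0.126816

12.68%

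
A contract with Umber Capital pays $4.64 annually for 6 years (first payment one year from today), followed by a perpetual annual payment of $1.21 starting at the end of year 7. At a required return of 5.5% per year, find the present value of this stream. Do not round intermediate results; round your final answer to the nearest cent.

$39.13

PV of 6-year annuity: $4.64 × [1 − (1+0.055)^−6] / 0.055 = 23.17926
Perpetuity value at year 6: $1.21 / 0.055 = 22.00000
PV of perpetuity: 22.00000 / (1+0.055)^6 = 15.95541
Total PV = 23.17926 + 15.95541 = 39.13467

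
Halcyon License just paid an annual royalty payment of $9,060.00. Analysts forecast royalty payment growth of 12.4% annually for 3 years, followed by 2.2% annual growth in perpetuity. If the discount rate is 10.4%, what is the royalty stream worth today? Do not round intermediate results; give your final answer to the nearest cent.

$147343.99

D_1 = 10183.44000
D_2 = 11446.18656
D_3 = 12865.51369
Terminal value at year 3: TV = D_3×(1+g_2)/(r−g_2) = 13148.55499/0.082 = 160348.23164
P_0 = D_1/(1+r)^1 + D_2/(1+r)^2 + D_3/(1+r)^3 + TV/(1+r)^3
    = 9224.13043 + 9391.23425 + 9561.36530 + 119167.26023 = 147343.99021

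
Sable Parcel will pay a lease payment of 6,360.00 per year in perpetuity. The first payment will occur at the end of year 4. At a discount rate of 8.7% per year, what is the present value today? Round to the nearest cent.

56917.95

Value at end of year 3: C / r = 6,360.00 / 0.087 = 73,103.4483
Discount to today: PV = 73,103.4483 / (1 + 0.087)^3 = 73,103.4483 / 1.284366 = 56,917.95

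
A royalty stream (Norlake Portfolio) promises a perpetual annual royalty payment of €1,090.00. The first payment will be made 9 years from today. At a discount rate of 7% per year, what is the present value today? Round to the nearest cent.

€9062.71

Value at end of year 8: C / r = €1,090.00 / 0.07 = €15,571.4286
Discount to today: PV = €15,571.4286 / (1 + 0.07)^8 = €15,571.4286 / 1.718186 = €9,062.71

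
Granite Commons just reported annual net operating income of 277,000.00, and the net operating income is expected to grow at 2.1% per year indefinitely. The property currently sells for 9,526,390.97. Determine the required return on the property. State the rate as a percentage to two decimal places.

5.07%

D₁ = 277,000.00 × 1.021 = 282,817.0000
P = D₁/(r − g) ⇒ r = D₁/P + g = 282,817.0000/9,526,390.97 + 0.021 = 0.029688 + 0.021 = 0.050688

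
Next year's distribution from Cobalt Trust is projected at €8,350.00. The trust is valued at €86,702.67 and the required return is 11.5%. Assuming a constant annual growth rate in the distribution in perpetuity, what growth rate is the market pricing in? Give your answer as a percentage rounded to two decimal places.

P = D₁/(r−g) ⇒ g = r − D₁/P = 0.115 − €8,350.00/€86,702.67 = 0.018694

1.87%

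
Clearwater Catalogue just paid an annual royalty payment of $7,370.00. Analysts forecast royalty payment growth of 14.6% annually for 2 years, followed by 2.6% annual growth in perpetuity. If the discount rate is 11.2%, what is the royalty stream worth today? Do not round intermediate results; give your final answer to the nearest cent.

$108807.69

D_1 = 8446.02000
D_2 = 9679.13892
Terminal value at year 2: TV = D_2×(1+g_2)/(r−g_2) = 9930.79653/0.086 = 115474.37828
P_0 = D_1/(1+r)^1 + D_2/(1+r)^2 + TV/(1+r)^2
    = 7595.34173 + 7827.57340 + 93384.77101 = 108807.68613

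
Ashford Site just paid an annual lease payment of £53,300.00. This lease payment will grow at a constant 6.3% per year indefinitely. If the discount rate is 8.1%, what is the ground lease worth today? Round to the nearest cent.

£3147661.11

D₁ = D₀ × (1 + g) = £53,300.00 × 1.063 = £56,657.9000
Growing perpetuity: P = D₁ / (r − g) = £56,657.9000 / (0.081 − 0.063) = £3,147,661.11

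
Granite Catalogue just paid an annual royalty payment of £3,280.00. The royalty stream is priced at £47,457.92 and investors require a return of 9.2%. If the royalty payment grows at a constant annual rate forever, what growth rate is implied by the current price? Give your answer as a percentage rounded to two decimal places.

P = D₀(1+g)/(r−g) ⇒ P(r−g) = D₀(1+g) ⇒ g(P+D₀) = P·r − D₀
g = (P·r − D₀)/(P + D₀) = (£47,457.92×0.092 − £3,280.00) / (£47,457.92 + £3,280.00) = 0.021407

2.14%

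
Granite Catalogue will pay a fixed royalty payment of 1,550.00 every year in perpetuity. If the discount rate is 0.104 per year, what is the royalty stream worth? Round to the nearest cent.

14903.85

Level perpetuity: PV = C / r = 1,550.00 / 0.104 = 14,903.85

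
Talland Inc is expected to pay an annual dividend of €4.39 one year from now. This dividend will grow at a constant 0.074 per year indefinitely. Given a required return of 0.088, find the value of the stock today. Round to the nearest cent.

€313.57

Growing perpetuity: P = D₁ / (r − g) = €4.3900 / (0.088 − 0.074) = €313.57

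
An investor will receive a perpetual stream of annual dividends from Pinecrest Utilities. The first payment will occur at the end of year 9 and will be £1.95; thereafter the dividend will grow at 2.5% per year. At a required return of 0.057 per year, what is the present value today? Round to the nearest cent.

Value at end of year 8: C₁ / (r − g) = £1.95 / (0.057 − 0.025) = £60.9375
Discount to today: PV = £60.9375 / (1 + 0.057)^8 = £60.9375 / 1.558116 = £39.11

£39.11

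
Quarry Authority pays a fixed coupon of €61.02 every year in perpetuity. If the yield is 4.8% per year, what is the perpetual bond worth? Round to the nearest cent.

€1271.25

Level perpetuity: PV = C / r = €61.02 / 0.048 = €1,271.25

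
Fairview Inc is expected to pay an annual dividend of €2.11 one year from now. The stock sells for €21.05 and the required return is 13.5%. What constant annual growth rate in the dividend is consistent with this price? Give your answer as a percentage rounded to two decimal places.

3.48%

P = D₁/(r−g) ⇒ g = r − D₁/P = 0.135 − €2.11/€21.05 = 0.034762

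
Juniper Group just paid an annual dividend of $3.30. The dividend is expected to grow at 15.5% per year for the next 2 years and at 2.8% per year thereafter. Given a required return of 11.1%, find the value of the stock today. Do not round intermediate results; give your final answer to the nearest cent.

D_1 = 3.81150
D_2 = 4.40228
Terminal value at year 2: TV = D_2×(1+g_2)/(r−g_2) = 4.52555/0.083 = 54.52466
P_0 = D_1/(1+r)^1 + D_2/(1+r)^2 + TV/(1+r)^2
    = 3.43069 + 3.56656 + 44.17381 = 51.17106

$51.17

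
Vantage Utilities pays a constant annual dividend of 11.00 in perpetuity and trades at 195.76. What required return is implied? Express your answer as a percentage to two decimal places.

5.62%

P = C/r ⇒ r = C/P = 11.00/195.76 = 0.056191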